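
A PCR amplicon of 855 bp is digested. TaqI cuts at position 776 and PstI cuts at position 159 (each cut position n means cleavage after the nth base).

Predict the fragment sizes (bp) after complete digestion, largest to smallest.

Combined cut positions (sorted): 159, 776.
Linear molecule, 2 cuts → 3 fragments:
  159 − 0 = 159 bp
  776 − 159 = 617 bp
  855 − 776 = 79 bp
Sorted largest to smallest: 617, 159, 79 bp.

617, 159, 79 bp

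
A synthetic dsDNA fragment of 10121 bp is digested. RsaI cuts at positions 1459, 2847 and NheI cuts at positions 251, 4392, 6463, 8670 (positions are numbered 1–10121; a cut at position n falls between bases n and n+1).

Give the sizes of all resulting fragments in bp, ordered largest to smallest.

Combined cut positions (sorted): 251, 1459, 2847, 4392, 6463, 8670.
Linear molecule, 6 cuts → 7 fragments:
  251 − 0 = 251 bp
  1459 − 251 = 1208 bp
  2847 − 1459 = 1388 bp
  4392 − 2847 = 1545 bp
  6463 − 4392 = 2071 bp
  8670 − 6463 = 2207 bp
  10121 − 8670 = 1451 bp
Sorted largest to smallest: 2207, 2071, 1545, 1451, 1388, 1208, 251 bp.

2207, 2071, 1545, 1451, 1388, 1208, 251 bp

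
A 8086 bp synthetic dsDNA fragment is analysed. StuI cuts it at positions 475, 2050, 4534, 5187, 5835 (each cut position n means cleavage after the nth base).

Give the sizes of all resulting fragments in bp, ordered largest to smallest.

Linear molecule, 5 cuts → 6 fragments:
  475 − 0 = 475 bp
  2050 − 475 = 1575 bp
  4534 − 2050 = 2484 bp
  5187 − 4534 = 653 bp
  5835 − 5187 = 648 bp
  8086 − 5835 = 2251 bp
Sorted largest to smallest: 2484, 2251, 1575, 653, 648, 475 bp.

2484, 2251, 1575, 653, 648, 475 bp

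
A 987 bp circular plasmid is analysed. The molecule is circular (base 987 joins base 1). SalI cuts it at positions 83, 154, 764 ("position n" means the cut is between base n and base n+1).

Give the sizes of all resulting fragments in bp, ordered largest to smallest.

Circular molecule, 3 cuts → 3 fragments:
  154 − 83 = 71 bp
  764 − 154 = 610 bp
  wrap: 987 − 764 + 83 = 306 bp
Sorted largest to smallest: 610, 306, 71 bp.

610, 306, 71 bp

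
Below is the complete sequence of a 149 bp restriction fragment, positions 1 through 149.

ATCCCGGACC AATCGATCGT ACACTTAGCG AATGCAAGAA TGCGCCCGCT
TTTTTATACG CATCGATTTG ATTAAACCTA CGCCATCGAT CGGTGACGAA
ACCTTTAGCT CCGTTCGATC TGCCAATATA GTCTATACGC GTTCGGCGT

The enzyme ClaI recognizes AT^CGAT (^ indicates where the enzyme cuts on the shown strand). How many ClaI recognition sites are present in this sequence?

3

ATCGAT occurs starting at positions 12, 62, 85.
ClaI cuts at 3 sites.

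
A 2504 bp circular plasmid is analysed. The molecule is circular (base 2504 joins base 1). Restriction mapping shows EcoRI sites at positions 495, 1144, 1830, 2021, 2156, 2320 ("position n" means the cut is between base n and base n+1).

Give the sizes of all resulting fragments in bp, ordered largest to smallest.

686, 679, 649, 191, 164, 135 bp

Circular molecule, 6 cuts → 6 fragments:
  1144 − 495 = 649 bp
  1830 − 1144 = 686 bp
  2021 − 1830 = 191 bp
  2156 − 2021 = 135 bp
  2320 − 2156 = 164 bp
  wrap: 2504 − 2320 + 495 = 679 bp
Sorted largest to smallest: 686, 679, 649, 191, 164, 135 bp.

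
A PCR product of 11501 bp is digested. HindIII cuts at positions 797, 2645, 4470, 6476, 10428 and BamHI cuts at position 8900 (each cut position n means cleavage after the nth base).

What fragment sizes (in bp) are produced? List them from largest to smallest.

Combined cut positions (sorted): 797, 2645, 4470, 6476, 8900, 10428.
Linear molecule, 6 cuts → 7 fragments:
  797 − 0 = 797 bp
  2645 − 797 = 1848 bp
  4470 − 2645 = 1825 bp
  6476 − 4470 = 2006 bp
  8900 − 6476 = 2424 bp
  10428 − 8900 = 1528 bp
  11501 − 10428 = 1073 bp
Sorted largest to smallest: 2424, 2006, 1848, 1825, 1528, 1073, 797 bp.

2424, 2006, 1848, 1825, 1528, 1073, 797 bp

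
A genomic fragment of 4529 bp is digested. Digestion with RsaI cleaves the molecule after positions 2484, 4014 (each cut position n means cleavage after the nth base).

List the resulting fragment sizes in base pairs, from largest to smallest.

Linear molecule, 2 cuts → 3 fragments:
  2484 − 0 = 2484 bp
  4014 − 2484 = 1530 bp
  4529 − 4014 = 515 bp
Sorted largest to smallest: 2484, 1530, 515 bp.

2484, 1530, 515 bp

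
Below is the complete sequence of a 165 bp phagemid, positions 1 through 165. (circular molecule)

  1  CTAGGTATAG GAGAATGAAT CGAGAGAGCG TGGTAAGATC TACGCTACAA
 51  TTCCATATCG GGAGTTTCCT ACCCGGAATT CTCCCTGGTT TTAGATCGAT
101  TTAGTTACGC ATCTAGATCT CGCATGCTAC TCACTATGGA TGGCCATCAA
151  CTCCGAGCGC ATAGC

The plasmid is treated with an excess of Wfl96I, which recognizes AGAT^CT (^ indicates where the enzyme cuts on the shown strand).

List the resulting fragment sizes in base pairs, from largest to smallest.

86, 79 bp

Wfl96I sites (AGATCT) start at positions 36, 115.
Wfl96I cuts after base 4 of each site, so after positions 39, 118.
Circular molecule, 2 cuts → 2 fragments:
  40–118 → 79 bp
  119–165 then 1–39 → 47 + 39 = 86 bp
Sorted largest to smallest: 86, 79 bp.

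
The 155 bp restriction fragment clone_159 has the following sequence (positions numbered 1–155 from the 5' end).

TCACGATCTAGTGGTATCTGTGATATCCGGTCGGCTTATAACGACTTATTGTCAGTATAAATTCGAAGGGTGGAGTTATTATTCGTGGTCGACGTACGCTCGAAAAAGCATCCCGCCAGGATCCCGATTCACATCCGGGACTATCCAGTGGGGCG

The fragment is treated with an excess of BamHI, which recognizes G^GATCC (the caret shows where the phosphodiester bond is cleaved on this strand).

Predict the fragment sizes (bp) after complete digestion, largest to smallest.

The BamHI site (GGATCC) starts at position 119.
BamHI cuts after the first base of each site, so after position 119.
Linear molecule, 1 cut → 2 fragments:
  1–119 → 119 bp
  120–155 → 36 bp
Sorted largest to smallest: 119, 36 bp.

119, 36 bp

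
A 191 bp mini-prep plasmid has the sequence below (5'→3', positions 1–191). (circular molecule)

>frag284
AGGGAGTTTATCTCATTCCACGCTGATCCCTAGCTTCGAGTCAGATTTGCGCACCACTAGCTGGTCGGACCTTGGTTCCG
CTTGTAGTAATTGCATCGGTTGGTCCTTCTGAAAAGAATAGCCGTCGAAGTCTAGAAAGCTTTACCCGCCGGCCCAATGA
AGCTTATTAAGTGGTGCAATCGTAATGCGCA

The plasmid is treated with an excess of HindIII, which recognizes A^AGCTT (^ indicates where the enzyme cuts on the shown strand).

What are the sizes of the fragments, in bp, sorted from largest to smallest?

168, 23 bp

HindIII sites (AAGCTT) start at positions 137, 160.
HindIII cuts after the first base of each site, so after positions 137, 160.
Circular molecule, 2 cuts → 2 fragments:
  138–160 → 23 bp
  161–191 then 1–137 → 31 + 137 = 168 bp
Sorted largest to smallest: 168, 23 bp.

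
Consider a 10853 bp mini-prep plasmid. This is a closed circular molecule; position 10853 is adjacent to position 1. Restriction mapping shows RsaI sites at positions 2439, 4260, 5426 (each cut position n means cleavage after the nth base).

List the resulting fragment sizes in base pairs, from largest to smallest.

7866, 1821, 1166 bp

Circular molecule, 3 cuts → 3 fragments:
  4260 − 2439 = 1821 bp
  5426 − 4260 = 1166 bp
  wrap: 10853 − 5426 + 2439 = 7866 bp
Sorted largest to smallest: 7866, 1821, 1166 bp.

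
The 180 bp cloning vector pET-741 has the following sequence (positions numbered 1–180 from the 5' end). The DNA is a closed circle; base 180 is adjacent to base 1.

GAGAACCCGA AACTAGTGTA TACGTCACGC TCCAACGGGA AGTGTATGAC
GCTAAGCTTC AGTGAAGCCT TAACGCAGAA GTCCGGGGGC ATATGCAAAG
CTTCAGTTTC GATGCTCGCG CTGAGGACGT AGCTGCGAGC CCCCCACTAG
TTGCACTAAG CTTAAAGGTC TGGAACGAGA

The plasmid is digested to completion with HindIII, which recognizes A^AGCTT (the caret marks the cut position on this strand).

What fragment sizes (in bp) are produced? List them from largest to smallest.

76, 60, 44 bp

HindIII sites (AAGCTT) start at positions 54, 98, 158.
HindIII cuts after the first base of each site, so after positions 54, 98, 158.
Circular molecule, 3 cuts → 3 fragments:
  55–98 → 44 bp
  99–158 → 60 bp
  159–180 then 1–54 → 22 + 54 = 76 bp
Sorted largest to smallest: 76, 60, 44 bp.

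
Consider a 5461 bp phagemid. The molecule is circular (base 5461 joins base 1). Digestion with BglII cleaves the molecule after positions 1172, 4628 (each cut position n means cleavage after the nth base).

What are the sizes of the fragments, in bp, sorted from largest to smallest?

Circular molecule, 2 cuts → 2 fragments:
  4628 − 1172 = 3456 bp
  wrap: 5461 − 4628 + 1172 = 2005 bp
Sorted largest to smallest: 3456, 2005 bp.

3456, 2005 bp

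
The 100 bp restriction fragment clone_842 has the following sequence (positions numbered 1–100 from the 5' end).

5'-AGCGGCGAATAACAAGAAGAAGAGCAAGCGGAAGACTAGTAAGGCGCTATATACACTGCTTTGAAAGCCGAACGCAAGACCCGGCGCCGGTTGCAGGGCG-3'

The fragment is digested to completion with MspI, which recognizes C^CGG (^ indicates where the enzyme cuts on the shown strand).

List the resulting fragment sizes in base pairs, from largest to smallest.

81, 13, 6 bp

MspI sites (CCGG) start at positions 81, 87.
MspI cuts after the first base of each site, so after positions 81, 87.
Linear molecule, 2 cuts → 3 fragments:
  1–81 → 81 bp
  82–87 → 6 bp
  88–100 → 13 bp
Sorted largest to smallest: 81, 13, 6 bp.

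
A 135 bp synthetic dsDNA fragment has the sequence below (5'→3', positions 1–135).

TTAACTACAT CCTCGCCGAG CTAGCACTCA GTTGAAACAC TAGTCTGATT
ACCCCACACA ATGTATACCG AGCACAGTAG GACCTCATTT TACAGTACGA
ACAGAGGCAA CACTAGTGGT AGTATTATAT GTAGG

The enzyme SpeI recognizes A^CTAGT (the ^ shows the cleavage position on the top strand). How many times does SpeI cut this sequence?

ACTAGT occurs starting at positions 39, 112.
SpeI cuts at 2 sites.

2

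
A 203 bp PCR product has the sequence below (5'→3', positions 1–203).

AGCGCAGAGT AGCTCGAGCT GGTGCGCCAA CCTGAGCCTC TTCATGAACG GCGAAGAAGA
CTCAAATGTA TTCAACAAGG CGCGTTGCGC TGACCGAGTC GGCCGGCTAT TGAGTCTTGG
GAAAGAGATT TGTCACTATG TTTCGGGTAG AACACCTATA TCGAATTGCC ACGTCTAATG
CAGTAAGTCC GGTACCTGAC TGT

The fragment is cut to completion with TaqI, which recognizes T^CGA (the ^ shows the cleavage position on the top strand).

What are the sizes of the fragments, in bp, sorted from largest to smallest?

147, 42, 14 bp

TaqI sites (TCGA) start at positions 14, 161.
TaqI cuts after the first base of each site, so after positions 14, 161.
Linear molecule, 2 cuts → 3 fragments:
  1–14 → 14 bp
  15–161 → 147 bp
  162–203 → 42 bp
Sorted largest to smallest: 147, 42, 14 bp.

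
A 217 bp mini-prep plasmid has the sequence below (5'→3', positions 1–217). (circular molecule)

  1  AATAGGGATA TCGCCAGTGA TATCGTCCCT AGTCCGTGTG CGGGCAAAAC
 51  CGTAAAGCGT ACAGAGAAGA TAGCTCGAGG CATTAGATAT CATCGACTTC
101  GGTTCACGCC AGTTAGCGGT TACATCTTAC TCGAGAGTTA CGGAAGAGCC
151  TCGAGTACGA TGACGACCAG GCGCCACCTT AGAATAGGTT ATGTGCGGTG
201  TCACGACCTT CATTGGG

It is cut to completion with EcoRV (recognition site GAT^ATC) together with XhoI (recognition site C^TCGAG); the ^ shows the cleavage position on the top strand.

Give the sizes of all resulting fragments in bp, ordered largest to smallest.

76, 53, 42, 20, 14, 12 bp

EcoRV sites (GATATC) start at positions 7, 19, 86.
EcoRV cuts after base 3 of each site, so after positions 9, 21, 88.
XhoI sites (CTCGAG) start at positions 74, 130, 150.
XhoI cuts after the first base of each site, so after positions 74, 130, 150.
Combined cut positions: 9, 21, 74, 88, 130, 150.
Circular molecule, 6 cuts → 6 fragments:
  10–21 → 12 bp
  22–74 → 53 bp
  75–88 → 14 bp
  89–130 → 42 bp
  131–150 → 20 bp
  151–217 then 1–9 → 67 + 9 = 76 bp
Sorted largest to smallest: 76, 53, 42, 20, 14, 12 bp.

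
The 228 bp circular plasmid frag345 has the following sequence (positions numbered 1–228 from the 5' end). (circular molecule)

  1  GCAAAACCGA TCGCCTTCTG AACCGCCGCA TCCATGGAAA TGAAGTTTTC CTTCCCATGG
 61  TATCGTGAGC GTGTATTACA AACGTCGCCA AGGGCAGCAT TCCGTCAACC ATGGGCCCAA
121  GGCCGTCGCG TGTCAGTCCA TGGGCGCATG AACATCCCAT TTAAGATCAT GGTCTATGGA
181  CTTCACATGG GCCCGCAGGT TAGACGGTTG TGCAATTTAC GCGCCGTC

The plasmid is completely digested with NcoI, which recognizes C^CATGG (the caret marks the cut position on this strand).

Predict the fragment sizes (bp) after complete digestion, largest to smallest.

122, 54, 29, 23 bp

NcoI sites (CCATGG) start at positions 32, 55, 109, 138.
NcoI cuts after the first base of each site, so after positions 32, 55, 109, 138.
Circular molecule, 4 cuts → 4 fragments:
  33–55 → 23 bp
  56–109 → 54 bp
  110–138 → 29 bp
  139–228 then 1–32 → 90 + 32 = 122 bp
Sorted largest to smallest: 122, 54, 29, 23 bp.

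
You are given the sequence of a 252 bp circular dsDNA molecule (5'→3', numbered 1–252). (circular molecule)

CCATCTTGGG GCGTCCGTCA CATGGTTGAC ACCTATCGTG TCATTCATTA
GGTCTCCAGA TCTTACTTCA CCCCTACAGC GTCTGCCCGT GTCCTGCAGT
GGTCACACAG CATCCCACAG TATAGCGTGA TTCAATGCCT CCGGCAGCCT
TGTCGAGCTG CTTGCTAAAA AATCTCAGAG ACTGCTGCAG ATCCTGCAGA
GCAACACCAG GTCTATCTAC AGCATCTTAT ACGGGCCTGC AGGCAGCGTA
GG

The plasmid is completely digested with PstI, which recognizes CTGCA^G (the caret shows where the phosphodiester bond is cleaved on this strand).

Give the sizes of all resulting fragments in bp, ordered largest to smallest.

PstI sites (CTGCAG) start at positions 94, 185, 194, 237.
PstI cuts after base 5 of each site (before the last base), so after positions 98, 189, 198, 241.
Circular molecule, 4 cuts → 4 fragments:
  99–189 → 91 bp
  190–198 → 9 bp
  199–241 → 43 bp
  242–252 then 1–98 → 11 + 98 = 109 bp
Sorted largest to smallest: 109, 91, 43, 9 bp.

109, 91, 43, 9 bp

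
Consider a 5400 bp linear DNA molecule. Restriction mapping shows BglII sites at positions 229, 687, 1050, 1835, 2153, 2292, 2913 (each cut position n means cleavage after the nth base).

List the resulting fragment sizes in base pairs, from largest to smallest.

Linear molecule, 7 cuts → 8 fragments:
  229 − 0 = 229 bp
  687 − 229 = 458 bp
  1050 − 687 = 363 bp
  1835 − 1050 = 785 bp
  2153 − 1835 = 318 bp
  2292 − 2153 = 139 bp
  2913 − 2292 = 621 bp
  5400 − 2913 = 2487 bp
Sorted largest to smallest: 2487, 785, 621, 458, 363, 318, 229, 139 bp.

2487, 785, 621, 458, 363, 318, 229, 139 bp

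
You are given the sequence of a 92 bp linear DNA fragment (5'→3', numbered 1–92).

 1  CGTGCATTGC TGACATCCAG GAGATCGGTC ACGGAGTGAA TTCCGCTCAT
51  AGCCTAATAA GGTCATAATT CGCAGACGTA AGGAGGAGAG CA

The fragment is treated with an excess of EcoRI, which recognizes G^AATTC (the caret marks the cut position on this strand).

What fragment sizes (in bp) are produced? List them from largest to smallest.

The EcoRI site (GAATTC) starts at position 38.
EcoRI cuts after the first base of each site, so after position 38.
Linear molecule, 1 cut → 2 fragments:
  1–38 → 38 bp
  39–92 → 54 bp
Sorted largest to smallest: 54, 38 bp.

54, 38 bp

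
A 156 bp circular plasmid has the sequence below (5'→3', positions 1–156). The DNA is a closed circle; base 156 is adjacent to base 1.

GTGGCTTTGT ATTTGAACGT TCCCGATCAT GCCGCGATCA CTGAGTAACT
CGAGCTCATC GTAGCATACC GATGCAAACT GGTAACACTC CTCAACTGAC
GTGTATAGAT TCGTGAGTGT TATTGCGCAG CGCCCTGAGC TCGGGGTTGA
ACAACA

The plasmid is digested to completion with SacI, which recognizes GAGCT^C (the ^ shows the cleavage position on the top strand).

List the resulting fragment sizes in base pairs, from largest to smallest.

SacI sites (GAGCTC) start at positions 52, 137.
SacI cuts after base 5 of each site (before the last base), so after positions 56, 141.
Circular molecule, 2 cuts → 2 fragments:
  57–141 → 85 bp
  142–156 then 1–56 → 15 + 56 = 71 bp
Sorted largest to smallest: 85, 71 bp.

85, 71 bp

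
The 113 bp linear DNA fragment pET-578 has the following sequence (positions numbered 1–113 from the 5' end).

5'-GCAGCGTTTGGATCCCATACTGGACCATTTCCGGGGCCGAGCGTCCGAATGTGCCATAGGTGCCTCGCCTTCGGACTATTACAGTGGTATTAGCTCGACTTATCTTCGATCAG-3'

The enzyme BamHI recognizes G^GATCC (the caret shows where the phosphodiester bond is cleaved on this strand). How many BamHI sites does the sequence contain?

GGATCC occurs starting at position 10.
BamHI cuts at 1 site.

1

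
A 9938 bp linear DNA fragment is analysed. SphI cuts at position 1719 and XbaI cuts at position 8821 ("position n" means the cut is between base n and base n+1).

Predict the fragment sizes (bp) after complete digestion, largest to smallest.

Combined cut positions (sorted): 1719, 8821.
Linear molecule, 2 cuts → 3 fragments:
  1719 − 0 = 1719 bp
  8821 − 1719 = 7102 bp
  9938 − 8821 = 1117 bp
Sorted largest to smallest: 7102, 1719, 1117 bp.

7102, 1719, 1117 bp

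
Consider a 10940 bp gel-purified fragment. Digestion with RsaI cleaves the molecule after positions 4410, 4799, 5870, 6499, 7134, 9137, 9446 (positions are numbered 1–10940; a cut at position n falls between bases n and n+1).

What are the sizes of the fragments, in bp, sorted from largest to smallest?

4410, 2003, 1494, 1071, 635, 629, 389, 309 bp

Linear molecule, 7 cuts → 8 fragments:
  4410 − 0 = 4410 bp
  4799 − 4410 = 389 bp
  5870 − 4799 = 1071 bp
  6499 − 5870 = 629 bp
  7134 − 6499 = 635 bp
  9137 − 7134 = 2003 bp
  9446 − 9137 = 309 bp
  10940 − 9446 = 1494 bp
Sorted largest to smallest: 4410, 2003, 1494, 1071, 635, 629, 389, 309 bp.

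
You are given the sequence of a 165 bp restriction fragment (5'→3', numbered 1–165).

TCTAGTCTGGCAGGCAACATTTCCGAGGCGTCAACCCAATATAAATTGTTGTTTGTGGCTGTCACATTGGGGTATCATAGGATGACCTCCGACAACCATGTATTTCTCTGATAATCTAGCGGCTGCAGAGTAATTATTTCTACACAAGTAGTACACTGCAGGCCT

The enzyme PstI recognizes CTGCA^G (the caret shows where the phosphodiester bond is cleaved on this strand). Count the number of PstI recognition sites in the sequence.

CTGCAG occurs starting at positions 123, 156.
PstI cuts at 2 sites.

2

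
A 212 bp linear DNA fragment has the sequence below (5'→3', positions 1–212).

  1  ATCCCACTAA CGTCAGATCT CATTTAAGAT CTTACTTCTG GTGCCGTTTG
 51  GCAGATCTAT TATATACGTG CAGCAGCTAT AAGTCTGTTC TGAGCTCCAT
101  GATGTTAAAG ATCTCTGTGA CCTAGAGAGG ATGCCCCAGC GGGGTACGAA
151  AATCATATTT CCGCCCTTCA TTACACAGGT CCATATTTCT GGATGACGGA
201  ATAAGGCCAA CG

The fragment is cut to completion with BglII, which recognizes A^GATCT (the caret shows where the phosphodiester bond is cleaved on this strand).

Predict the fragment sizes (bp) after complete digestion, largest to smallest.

103, 56, 26, 15, 12 bp

BglII sites (AGATCT) start at positions 15, 27, 53, 109.
BglII cuts after the first base of each site, so after positions 15, 27, 53, 109.
Linear molecule, 4 cuts → 5 fragments:
  1–15 → 15 bp
  16–27 → 12 bp
  28–53 → 26 bp
  54–109 → 56 bp
  110–212 → 103 bp
Sorted largest to smallest: 103, 56, 26, 15, 12 bp.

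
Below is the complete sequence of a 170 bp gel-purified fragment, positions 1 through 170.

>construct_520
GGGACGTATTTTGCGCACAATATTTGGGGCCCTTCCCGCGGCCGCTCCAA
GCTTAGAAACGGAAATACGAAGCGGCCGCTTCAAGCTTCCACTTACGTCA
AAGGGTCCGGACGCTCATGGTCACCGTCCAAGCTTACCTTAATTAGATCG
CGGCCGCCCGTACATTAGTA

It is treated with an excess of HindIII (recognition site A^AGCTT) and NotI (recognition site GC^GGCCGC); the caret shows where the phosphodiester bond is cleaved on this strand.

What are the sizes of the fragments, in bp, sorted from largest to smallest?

HindIII sites (AAGCTT) start at positions 49, 83, 130.
HindIII cuts after the first base of each site, so after positions 49, 83, 130.
NotI sites (GCGGCCGC) start at positions 38, 72, 150.
NotI cuts after base 2 of each site, so after positions 39, 73, 151.
Combined cut positions: 39, 49, 73, 83, 130, 151.
Linear molecule, 6 cuts → 7 fragments:
  1–39 → 39 bp
  40–49 → 10 bp
  50–73 → 24 bp
  74–83 → 10 bp
  84–130 → 47 bp
  131–151 → 21 bp
  152–170 → 19 bp
Sorted largest to smallest: 47, 39, 24, 21, 19, 10, 10 bp.

47, 39, 24, 21, 19, 10, 10 bp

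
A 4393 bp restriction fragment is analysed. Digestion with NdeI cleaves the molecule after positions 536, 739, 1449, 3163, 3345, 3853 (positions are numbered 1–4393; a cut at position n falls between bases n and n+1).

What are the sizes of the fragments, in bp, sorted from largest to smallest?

1714, 710, 540, 536, 508, 203, 182 bp

Linear molecule, 6 cuts → 7 fragments:
  536 − 0 = 536 bp
  739 − 536 = 203 bp
  1449 − 739 = 710 bp
  3163 − 1449 = 1714 bp
  3345 − 3163 = 182 bp
  3853 − 3345 = 508 bp
  4393 − 3853 = 540 bp
Sorted largest to smallest: 1714, 710, 540, 536, 508, 203, 182 bp.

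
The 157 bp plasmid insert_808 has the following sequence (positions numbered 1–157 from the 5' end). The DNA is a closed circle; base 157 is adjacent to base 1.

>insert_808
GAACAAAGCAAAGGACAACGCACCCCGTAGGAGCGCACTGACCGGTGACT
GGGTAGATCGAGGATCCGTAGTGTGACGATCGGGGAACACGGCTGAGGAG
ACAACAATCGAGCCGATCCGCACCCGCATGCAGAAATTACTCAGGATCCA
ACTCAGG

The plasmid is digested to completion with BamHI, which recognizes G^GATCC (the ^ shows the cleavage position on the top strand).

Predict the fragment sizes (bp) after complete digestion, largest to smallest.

BamHI sites (GGATCC) start at positions 62, 144.
BamHI cuts after the first base of each site, so after positions 62, 144.
Circular molecule, 2 cuts → 2 fragments:
  63–144 → 82 bp
  145–157 then 1–62 → 13 + 62 = 75 bp
Sorted largest to smallest: 82, 75 bp.

82, 75 bp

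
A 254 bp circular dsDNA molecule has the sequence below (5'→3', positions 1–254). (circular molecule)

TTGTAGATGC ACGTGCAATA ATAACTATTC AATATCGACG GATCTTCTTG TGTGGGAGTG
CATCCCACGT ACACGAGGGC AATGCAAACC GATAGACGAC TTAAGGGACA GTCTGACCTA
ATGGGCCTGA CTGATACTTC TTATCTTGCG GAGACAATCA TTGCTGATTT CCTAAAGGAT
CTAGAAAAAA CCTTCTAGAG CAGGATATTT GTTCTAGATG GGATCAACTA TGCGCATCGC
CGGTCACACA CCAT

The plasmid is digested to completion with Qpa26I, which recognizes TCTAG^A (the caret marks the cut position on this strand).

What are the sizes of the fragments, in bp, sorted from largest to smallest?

Qpa26I sites (TCTAGA) start at positions 180, 194, 213.
Qpa26I cuts after base 5 of each site (before the last base), so after positions 184, 198, 217.
Circular molecule, 3 cuts → 3 fragments:
  185–198 → 14 bp
  199–217 → 19 bp
  218–254 then 1–184 → 37 + 184 = 221 bp
Sorted largest to smallest: 221, 19, 14 bp.

221, 19, 14 bp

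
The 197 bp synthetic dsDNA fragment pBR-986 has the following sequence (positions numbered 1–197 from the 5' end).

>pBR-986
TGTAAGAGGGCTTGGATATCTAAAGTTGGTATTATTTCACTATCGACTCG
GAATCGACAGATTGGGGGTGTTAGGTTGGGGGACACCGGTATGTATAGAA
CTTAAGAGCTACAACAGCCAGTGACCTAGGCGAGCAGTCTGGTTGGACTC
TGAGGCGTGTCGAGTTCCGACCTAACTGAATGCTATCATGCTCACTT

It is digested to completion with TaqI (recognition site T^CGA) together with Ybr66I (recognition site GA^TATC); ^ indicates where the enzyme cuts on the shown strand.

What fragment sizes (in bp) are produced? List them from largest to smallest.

106, 37, 27, 16, 11 bp

TaqI sites (TCGA) start at positions 43, 54, 160.
TaqI cuts after the first base of each site, so after positions 43, 54, 160.
The Ybr66I site (GATATC) starts at position 15.
Ybr66I cuts after base 2 of each site, so after position 16.
Combined cut positions: 16, 43, 54, 160.
Linear molecule, 4 cuts → 5 fragments:
  1–16 → 16 bp
  17–43 → 27 bp
  44–54 → 11 bp
  55–160 → 106 bp
  161–197 → 37 bp
Sorted largest to smallest: 106, 37, 27, 16, 11 bp.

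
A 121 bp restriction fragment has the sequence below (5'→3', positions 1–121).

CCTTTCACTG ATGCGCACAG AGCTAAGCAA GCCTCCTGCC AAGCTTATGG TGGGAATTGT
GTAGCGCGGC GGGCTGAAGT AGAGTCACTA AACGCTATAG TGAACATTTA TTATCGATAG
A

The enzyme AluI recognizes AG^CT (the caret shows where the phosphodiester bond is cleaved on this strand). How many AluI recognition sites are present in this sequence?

AGCT occurs starting at positions 21, 42.
AluI cuts at 2 sites.

2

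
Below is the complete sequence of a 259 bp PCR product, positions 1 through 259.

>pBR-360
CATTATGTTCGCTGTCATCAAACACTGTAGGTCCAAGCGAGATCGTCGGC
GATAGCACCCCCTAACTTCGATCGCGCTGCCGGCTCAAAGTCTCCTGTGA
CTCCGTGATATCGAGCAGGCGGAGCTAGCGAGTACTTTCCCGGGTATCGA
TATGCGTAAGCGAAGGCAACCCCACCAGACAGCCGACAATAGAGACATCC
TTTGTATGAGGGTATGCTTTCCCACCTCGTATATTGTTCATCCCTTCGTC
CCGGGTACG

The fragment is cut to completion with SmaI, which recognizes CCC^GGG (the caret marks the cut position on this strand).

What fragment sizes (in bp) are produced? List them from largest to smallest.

SmaI sites (CCCGGG) start at positions 139, 250.
SmaI cuts after base 3 of each site, so after positions 141, 252.
Linear molecule, 2 cuts → 3 fragments:
  1–141 → 141 bp
  142–252 → 111 bp
  253–259 → 7 bp
Sorted largest to smallest: 141, 111, 7 bp.

141, 111, 7 bp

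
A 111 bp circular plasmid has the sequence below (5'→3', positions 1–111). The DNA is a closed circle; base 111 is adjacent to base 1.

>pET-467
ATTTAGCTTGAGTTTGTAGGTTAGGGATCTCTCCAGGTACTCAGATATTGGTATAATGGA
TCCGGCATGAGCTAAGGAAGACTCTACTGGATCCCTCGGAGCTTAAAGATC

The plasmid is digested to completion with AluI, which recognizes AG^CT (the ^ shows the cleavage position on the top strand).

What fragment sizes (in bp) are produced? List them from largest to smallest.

AluI sites (AGCT) start at positions 5, 70, 100.
AluI cuts after base 2 of each site, so after positions 6, 71, 101.
Circular molecule, 3 cuts → 3 fragments:
  7–71 → 65 bp
  72–101 → 30 bp
  102–111 then 1–6 → 10 + 6 = 16 bp
Sorted largest to smallest: 65, 30, 16 bp.

65, 30, 16 bp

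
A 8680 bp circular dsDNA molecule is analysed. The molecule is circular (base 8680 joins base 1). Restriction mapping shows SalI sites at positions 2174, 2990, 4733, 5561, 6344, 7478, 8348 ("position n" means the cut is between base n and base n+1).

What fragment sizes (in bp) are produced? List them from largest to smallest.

2506, 1743, 1134, 870, 828, 816, 783 bp

Circular molecule, 7 cuts → 7 fragments:
  2990 − 2174 = 816 bp
  4733 − 2990 = 1743 bp
  5561 − 4733 = 828 bp
  6344 − 5561 = 783 bp
  7478 − 6344 = 1134 bp
  8348 − 7478 = 870 bp
  wrap: 8680 − 8348 + 2174 = 2506 bp
Sorted largest to smallest: 2506, 1743, 1134, 870, 828, 816, 783 bp.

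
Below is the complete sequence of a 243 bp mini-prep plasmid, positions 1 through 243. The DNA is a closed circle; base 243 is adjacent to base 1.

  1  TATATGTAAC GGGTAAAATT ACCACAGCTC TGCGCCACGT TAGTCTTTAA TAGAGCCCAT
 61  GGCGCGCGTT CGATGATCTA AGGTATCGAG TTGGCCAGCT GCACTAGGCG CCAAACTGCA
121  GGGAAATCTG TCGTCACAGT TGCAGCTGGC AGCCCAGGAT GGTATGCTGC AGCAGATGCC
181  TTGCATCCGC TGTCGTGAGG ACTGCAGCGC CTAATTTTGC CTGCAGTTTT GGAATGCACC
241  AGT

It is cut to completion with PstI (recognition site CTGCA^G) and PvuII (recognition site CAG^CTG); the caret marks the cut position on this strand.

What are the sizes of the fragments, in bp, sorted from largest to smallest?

116, 35, 26, 25, 22, 19 bp

PstI sites (CTGCAG) start at positions 116, 167, 202, 221.
PstI cuts after base 5 of each site (before the last base), so after positions 120, 171, 206, 225.
PvuII sites (CAGCTG) start at positions 96, 143.
PvuII cuts after base 3 of each site, so after positions 98, 145.
Combined cut positions: 98, 120, 145, 171, 206, 225.
Circular molecule, 6 cuts → 6 fragments:
  99–120 → 22 bp
  121–145 → 25 bp
  146–171 → 26 bp
  172–206 → 35 bp
  207–225 → 19 bp
  226–243 then 1–98 → 18 + 98 = 116 bp
Sorted largest to smallest: 116, 35, 26, 25, 22, 19 bp.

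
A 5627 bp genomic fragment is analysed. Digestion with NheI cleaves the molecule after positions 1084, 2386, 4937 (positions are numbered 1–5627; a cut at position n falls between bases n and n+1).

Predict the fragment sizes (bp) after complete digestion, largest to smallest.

2551, 1302, 1084, 690 bp

Linear molecule, 3 cuts → 4 fragments:
  1084 − 0 = 1084 bp
  2386 − 1084 = 1302 bp
  4937 − 2386 = 2551 bp
  5627 − 4937 = 690 bp
Sorted largest to smallest: 2551, 1302, 1084, 690 bp.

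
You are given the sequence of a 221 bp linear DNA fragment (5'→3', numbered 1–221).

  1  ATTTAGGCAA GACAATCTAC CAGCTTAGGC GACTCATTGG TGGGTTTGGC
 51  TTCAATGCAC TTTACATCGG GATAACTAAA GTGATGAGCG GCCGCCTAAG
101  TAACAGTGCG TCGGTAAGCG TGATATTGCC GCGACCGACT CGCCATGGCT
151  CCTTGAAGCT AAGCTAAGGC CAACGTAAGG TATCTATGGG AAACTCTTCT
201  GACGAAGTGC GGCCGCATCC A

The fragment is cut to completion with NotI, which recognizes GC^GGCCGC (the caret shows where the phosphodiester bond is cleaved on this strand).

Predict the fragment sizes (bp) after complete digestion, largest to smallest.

121, 89, 11 bp

NotI sites (GCGGCCGC) start at positions 88, 209.
NotI cuts after base 2 of each site, so after positions 89, 210.
Linear molecule, 2 cuts → 3 fragments:
  1–89 → 89 bp
  90–210 → 121 bp
  211–221 → 11 bp
Sorted largest to smallest: 121, 89, 11 bp.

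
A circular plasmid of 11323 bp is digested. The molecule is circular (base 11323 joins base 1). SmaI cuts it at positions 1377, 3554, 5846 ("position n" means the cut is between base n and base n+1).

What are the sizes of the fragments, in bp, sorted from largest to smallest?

Circular molecule, 3 cuts → 3 fragments:
  3554 − 1377 = 2177 bp
  5846 − 3554 = 2292 bp
  wrap: 11323 − 5846 + 1377 = 6854 bp
Sorted largest to smallest: 6854, 2292, 2177 bp.

6854, 2292, 2177 bp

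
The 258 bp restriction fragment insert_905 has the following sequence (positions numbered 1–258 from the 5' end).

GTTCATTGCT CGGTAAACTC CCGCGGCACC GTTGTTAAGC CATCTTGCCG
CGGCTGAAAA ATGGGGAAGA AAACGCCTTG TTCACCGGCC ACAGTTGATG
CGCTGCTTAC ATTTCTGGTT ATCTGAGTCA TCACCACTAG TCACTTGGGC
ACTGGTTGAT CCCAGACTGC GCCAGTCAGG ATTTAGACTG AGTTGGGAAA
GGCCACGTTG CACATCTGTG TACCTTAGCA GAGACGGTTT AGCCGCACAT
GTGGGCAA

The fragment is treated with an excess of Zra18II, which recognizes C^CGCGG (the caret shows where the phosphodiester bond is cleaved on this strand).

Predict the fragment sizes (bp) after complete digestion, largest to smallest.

210, 27, 21 bp

Zra18II sites (CCGCGG) start at positions 21, 48.
Zra18II cuts after the first base of each site, so after positions 21, 48.
Linear molecule, 2 cuts → 3 fragments:
  1–21 → 21 bp
  22–48 → 27 bp
  49–258 → 210 bp
Sorted largest to smallest: 210, 27, 21 bp.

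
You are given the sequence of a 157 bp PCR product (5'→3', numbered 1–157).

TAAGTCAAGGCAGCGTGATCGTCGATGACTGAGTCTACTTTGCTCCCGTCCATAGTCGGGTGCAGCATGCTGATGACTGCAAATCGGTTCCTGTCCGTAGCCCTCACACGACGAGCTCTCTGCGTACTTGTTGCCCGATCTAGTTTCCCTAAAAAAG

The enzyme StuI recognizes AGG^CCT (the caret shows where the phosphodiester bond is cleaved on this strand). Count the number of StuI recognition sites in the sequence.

0

No occurrence of AGGCCT is present in the sequence.
StuI does not cut: 0 sites.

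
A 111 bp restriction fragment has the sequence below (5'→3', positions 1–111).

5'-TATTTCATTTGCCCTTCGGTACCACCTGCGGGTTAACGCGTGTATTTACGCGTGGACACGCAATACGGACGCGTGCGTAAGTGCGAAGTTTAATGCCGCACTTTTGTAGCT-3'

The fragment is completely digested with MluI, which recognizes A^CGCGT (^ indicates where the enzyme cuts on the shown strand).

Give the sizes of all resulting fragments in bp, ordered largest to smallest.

MluI sites (ACGCGT) start at positions 36, 48, 69.
MluI cuts after the first base of each site, so after positions 36, 48, 69.
Linear molecule, 3 cuts → 4 fragments:
  1–36 → 36 bp
  37–48 → 12 bp
  49–69 → 21 bp
  70–111 → 42 bp
Sorted largest to smallest: 42, 36, 21, 12 bp.

42, 36, 21, 12 bp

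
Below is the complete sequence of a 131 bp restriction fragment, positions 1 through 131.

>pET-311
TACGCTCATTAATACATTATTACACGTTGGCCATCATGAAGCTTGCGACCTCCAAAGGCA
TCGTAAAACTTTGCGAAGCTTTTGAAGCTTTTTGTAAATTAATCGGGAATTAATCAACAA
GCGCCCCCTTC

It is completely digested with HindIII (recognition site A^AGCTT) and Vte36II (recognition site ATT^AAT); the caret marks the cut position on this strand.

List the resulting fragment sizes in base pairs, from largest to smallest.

HindIII sites (AAGCTT) start at positions 39, 76, 85.
HindIII cuts after the first base of each site, so after positions 39, 76, 85.
Vte36II sites (ATTAAT) start at positions 8, 98, 109.
Vte36II cuts after base 3 of each site, so after positions 10, 100, 111.
Combined cut positions: 10, 39, 76, 85, 100, 111.
Linear molecule, 6 cuts → 7 fragments:
  1–10 → 10 bp
  11–39 → 29 bp
  40–76 → 37 bp
  77–85 → 9 bp
  86–100 → 15 bp
  101–111 → 11 bp
  112–131 → 20 bp
Sorted largest to smallest: 37, 29, 20, 15, 11, 10, 9 bp.

37, 29, 20, 15, 11, 10, 9 bp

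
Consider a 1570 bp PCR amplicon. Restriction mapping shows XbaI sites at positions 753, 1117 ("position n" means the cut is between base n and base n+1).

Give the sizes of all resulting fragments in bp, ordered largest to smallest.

753, 453, 364 bp

Linear molecule, 2 cuts → 3 fragments:
  753 − 0 = 753 bp
  1117 − 753 = 364 bp
  1570 − 1117 = 453 bp
Sorted largest to smallest: 753, 453, 364 bp.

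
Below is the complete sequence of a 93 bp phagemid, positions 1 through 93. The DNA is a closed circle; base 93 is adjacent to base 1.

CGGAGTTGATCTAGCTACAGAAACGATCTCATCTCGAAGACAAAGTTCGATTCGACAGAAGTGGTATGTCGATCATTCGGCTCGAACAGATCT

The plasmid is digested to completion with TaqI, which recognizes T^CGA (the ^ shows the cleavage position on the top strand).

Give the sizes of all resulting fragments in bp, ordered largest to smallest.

TaqI sites (TCGA) start at positions 34, 47, 52, 69, 82.
TaqI cuts after the first base of each site, so after positions 34, 47, 52, 69, 82.
Circular molecule, 5 cuts → 5 fragments:
  35–47 → 13 bp
  48–52 → 5 bp
  53–69 → 17 bp
  70–82 → 13 bp
  83–93 then 1–34 → 11 + 34 = 45 bp
Sorted largest to smallest: 45, 17, 13, 13, 5 bp.

45, 17, 13, 13, 5 bp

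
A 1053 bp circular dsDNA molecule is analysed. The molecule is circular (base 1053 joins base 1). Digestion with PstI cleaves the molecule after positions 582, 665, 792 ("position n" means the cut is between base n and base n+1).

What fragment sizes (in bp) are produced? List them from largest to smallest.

Circular molecule, 3 cuts → 3 fragments:
  665 − 582 = 83 bp
  792 − 665 = 127 bp
  wrap: 1053 − 792 + 582 = 843 bp
Sorted largest to smallest: 843, 127, 83 bp.

843, 127, 83 bp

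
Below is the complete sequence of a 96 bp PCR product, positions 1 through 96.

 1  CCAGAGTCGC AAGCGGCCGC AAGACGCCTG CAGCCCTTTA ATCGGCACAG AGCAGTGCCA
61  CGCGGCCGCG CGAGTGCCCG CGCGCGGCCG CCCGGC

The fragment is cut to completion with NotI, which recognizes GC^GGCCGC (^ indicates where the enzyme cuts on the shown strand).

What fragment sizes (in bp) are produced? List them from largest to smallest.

NotI sites (GCGGCCGC) start at positions 13, 62, 84.
NotI cuts after base 2 of each site, so after positions 14, 63, 85.
Linear molecule, 3 cuts → 4 fragments:
  1–14 → 14 bp
  15–63 → 49 bp
  64–85 → 22 bp
  86–96 → 11 bp
Sorted largest to smallest: 49, 22, 14, 11 bp.

49, 22, 14, 11 bp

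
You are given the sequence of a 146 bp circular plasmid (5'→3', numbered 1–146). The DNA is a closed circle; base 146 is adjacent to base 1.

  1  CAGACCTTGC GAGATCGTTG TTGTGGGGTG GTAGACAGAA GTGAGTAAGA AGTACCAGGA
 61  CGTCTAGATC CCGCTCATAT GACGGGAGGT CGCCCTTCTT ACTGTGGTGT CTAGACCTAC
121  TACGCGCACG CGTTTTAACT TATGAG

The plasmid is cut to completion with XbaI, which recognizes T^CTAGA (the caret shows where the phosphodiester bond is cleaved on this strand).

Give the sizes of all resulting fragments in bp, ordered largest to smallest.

XbaI sites (TCTAGA) start at positions 63, 110.
XbaI cuts after the first base of each site, so after positions 63, 110.
Circular molecule, 2 cuts → 2 fragments:
  64–110 → 47 bp
  111–146 then 1–63 → 36 + 63 = 99 bp
Sorted largest to smallest: 99, 47 bp.

99, 47 bp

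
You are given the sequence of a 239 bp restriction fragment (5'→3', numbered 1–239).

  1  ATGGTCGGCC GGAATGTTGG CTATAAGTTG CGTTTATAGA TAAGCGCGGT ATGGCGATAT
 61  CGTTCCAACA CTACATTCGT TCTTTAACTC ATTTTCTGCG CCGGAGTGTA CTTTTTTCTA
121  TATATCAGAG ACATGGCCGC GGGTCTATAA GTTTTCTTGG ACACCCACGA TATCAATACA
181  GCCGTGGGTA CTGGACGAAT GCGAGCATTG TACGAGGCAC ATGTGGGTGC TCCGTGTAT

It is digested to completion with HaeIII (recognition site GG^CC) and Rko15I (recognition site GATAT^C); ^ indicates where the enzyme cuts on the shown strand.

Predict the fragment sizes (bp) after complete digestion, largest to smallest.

HaeIII sites (GGCC) start at positions 7, 135.
HaeIII cuts after base 2 of each site, so after positions 8, 136.
Rko15I sites (GATATC) start at positions 56, 169.
Rko15I cuts after base 5 of each site (before the last base), so after positions 60, 173.
Combined cut positions: 8, 60, 136, 173.
Linear molecule, 4 cuts → 5 fragments:
  1–8 → 8 bp
  9–60 → 52 bp
  61–136 → 76 bp
  137–173 → 37 bp
  174–239 → 66 bp
Sorted largest to smallest: 76, 66, 52, 37, 8 bp.

76, 66, 52, 37, 8 bp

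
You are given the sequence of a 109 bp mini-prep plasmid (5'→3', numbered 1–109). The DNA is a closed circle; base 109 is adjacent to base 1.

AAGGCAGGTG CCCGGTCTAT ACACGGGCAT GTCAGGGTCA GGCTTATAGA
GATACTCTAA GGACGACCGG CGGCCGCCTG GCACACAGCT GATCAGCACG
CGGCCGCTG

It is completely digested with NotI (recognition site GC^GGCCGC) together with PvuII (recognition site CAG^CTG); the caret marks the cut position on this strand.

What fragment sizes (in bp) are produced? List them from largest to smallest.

NotI sites (GCGGCCGC) start at positions 70, 100.
NotI cuts after base 2 of each site, so after positions 71, 101.
The PvuII site (CAGCTG) starts at position 86.
PvuII cuts after base 3 of each site, so after position 88.
Combined cut positions: 71, 88, 101.
Circular molecule, 3 cuts → 3 fragments:
  72–88 → 17 bp
  89–101 → 13 bp
  102–109 then 1–71 → 8 + 71 = 79 bp
Sorted largest to smallest: 79, 17, 13 bp.

79, 17, 13 bp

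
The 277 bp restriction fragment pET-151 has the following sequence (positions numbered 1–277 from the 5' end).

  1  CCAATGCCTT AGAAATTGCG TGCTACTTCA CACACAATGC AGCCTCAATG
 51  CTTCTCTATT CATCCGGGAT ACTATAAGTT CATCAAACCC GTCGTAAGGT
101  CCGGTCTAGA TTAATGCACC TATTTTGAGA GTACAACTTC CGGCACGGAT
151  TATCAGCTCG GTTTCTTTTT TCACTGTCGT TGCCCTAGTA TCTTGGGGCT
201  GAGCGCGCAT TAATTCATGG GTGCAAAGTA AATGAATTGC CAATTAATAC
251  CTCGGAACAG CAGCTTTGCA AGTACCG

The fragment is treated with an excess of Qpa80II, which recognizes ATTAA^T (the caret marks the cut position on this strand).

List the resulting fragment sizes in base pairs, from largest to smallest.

Qpa80II sites (ATTAAT) start at positions 110, 209, 243.
Qpa80II cuts after base 5 of each site (before the last base), so after positions 114, 213, 247.
Linear molecule, 3 cuts → 4 fragments:
  1–114 → 114 bp
  115–213 → 99 bp
  214–247 → 34 bp
  248–277 → 30 bp
Sorted largest to smallest: 114, 99, 34, 30 bp.

114, 99, 34, 30 bp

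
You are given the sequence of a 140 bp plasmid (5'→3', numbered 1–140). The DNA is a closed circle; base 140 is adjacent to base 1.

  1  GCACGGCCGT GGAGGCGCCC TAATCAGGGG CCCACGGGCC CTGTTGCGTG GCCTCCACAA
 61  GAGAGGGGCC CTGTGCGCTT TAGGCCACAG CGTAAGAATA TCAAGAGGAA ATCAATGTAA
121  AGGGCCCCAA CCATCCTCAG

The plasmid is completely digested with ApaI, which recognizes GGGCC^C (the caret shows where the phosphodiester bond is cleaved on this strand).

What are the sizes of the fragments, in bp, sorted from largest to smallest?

56, 46, 30, 8 bp

ApaI sites (GGGCCC) start at positions 28, 36, 66, 122.
ApaI cuts after base 5 of each site (before the last base), so after positions 32, 40, 70, 126.
Circular molecule, 4 cuts → 4 fragments:
  33–40 → 8 bp
  41–70 → 30 bp
  71–126 → 56 bp
  127–140 then 1–32 → 14 + 32 = 46 bp
Sorted largest to smallest: 56, 46, 30, 8 bp.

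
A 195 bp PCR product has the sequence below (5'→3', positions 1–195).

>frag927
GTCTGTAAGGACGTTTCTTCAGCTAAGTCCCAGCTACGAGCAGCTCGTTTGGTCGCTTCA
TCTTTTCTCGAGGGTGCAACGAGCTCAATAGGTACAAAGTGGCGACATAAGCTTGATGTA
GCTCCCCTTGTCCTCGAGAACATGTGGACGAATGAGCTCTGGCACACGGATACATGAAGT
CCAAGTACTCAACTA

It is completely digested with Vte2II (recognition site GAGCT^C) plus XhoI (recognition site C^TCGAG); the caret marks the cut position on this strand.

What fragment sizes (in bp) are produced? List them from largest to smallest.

Vte2II sites (GAGCTC) start at positions 81, 154.
Vte2II cuts after base 5 of each site (before the last base), so after positions 85, 158.
XhoI sites (CTCGAG) start at positions 67, 133.
XhoI cuts after the first base of each site, so after positions 67, 133.
Combined cut positions: 67, 85, 133, 158.
Linear molecule, 4 cuts → 5 fragments:
  1–67 → 67 bp
  68–85 → 18 bp
  86–133 → 48 bp
  134–158 → 25 bp
  159–195 → 37 bp
Sorted largest to smallest: 67, 48, 37, 25, 18 bp.

67, 48, 37, 25, 18 bp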